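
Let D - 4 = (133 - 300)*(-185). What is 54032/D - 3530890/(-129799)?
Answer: 10555842698/364605391 ≈ 28.951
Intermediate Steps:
D = 30899 (D = 4 + (133 - 300)*(-185) = 4 - 167*(-185) = 4 + 30895 = 30899)
54032/D - 3530890/(-129799) = 54032/30899 - 3530890/(-129799) = 54032*(1/30899) - 3530890*(-1/129799) = 4912/2809 + 3530890/129799 = 10555842698/364605391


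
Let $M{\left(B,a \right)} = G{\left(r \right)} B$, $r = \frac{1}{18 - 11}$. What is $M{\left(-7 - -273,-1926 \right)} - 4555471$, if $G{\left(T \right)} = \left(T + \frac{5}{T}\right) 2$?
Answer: $-4536775$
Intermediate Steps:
$r = \frac{1}{7} \approx 0.14286$
$G{\left(T \right)} = 2 T + \frac{10}{T}$
$M{\left(B,a \right)} = \frac{492 B}{7}$ ($M{\left(B,a \right)} = \left(2 \cdot \frac{1}{7} + 10 \frac{1}{\frac{1}{7}}\right) B = \left(\frac{2}{7} + 10 \cdot 7\right) B = \left(\frac{2}{7} + 70\right) B = \frac{492 B}{7}$)
$M{\left(-7 - -273,-1926 \right)} - 4555471 = \frac{492 \left(-7 - -273\right)}{7} - 4555471 = \frac{492 \left(-7 + 273\right)}{7} - 4555471 = \frac{492}{7} \cdot 266 - 4555471 = 18696 - 4555471 = -4536775$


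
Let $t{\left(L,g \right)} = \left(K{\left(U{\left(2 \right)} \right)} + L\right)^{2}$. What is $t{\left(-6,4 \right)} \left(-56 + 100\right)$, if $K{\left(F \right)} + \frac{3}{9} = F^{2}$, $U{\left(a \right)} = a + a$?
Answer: $\frac{37004}{9} \approx 4111.6$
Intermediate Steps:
$U{\left(a \right)} = 2 a$
$K{\left(F \right)} = - \frac{1}{3} + F^{2}$
$t{\left(L,g \right)} = \left(\frac{47}{3} + L\right)^{2}$ ($t{\left(L,g \right)} = \left(\left(- \frac{1}{3} + \left(2 \cdot 2\right)^{2}\right) + L\right)^{2} = \left(\left(- \frac{1}{3} + 4^{2}\right) + L\right)^{2} = \left(\left(- \frac{1}{3} + 16\right) + L\right)^{2} = \left(\frac{47}{3} + L\right)^{2}$)
$t{\left(-6,4 \right)} \left(-56 + 100\right) = \frac{\left(47 + 3 \left(-6\right)\right)^{2}}{9} \left(-56 + 100\right) = \frac{\left(47 - 18\right)^{2}}{9} \cdot 44 = \frac{29^{2}}{9} \cdot 44 = \frac{1}{9} \cdot 841 \cdot 44 = \frac{841}{9} \cdot 44 = \frac{37004}{9}$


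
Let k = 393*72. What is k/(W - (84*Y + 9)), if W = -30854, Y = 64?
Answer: -28296/36239 ≈ -0.78082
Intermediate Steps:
k = 28296
k/(W - (84*Y + 9)) = 28296/(-30854 - (84*64 + 9)) = 28296/(-30854 - (5376 + 9)) = 28296/(-30854 - 1*5385) = 28296/(-30854 - 5385) = 28296/(-36239) = 28296*(-1/36239) = -28296/36239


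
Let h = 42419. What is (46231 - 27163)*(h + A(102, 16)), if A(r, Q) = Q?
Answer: 809150580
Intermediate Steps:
(46231 - 27163)*(h + A(102, 16)) = (46231 - 27163)*(42419 + 16) = 19068*42435 = 809150580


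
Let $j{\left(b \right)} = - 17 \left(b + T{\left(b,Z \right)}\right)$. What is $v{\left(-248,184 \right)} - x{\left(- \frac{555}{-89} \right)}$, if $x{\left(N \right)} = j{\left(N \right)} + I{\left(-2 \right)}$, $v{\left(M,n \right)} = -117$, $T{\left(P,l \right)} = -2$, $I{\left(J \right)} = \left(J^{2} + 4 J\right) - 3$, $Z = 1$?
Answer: $- \frac{3381}{89} \approx -37.989$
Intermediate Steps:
$I{\left(J \right)} = -3 + J^{2} + 4 J$
$j{\left(b \right)} = 34 - 17 b$ ($j{\left(b \right)} = - 17 \left(b - 2\right) = - 17 \left(-2 + b\right) = 34 - 17 b$)
$x{\left(N \right)} = 27 - 17 N$ ($x{\left(N \right)} = \left(34 - 17 N\right) + \left(-3 + \left(-2\right)^{2} + 4 \left(-2\right)\right) = \left(34 - 17 N\right) - 7 = 27 - 17 N$)
$v{\left(-248,184 \right)} - x{\left(- \frac{555}{-89} \right)} = -117 - \left(27 - 17 \left(- \frac{555}{-89}\right)\right) = -117 - \left(27 - 17 \left(\left(-555\right) \left(- \frac{1}{89}\right)\right)\right) = -117 - \left(27 - \frac{9435}{89}\right) = -117 - - \frac{7032}{89} = -117 + \frac{7032}{89} = - \frac{3381}{89}$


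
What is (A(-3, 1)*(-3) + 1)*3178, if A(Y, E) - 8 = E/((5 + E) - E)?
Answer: -375004/5 ≈ -75001.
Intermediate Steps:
A(Y, E) = 8 + E/5 (A(Y, E) = 8 + E/((5 + E) - E) = 8 + E/5)
(A(-3, 1)*(-3) + 1)*3178 = ((8 + (⅕)*1)*(-3) + 1)*3178 = ((8 + ⅕)*(-3) + 1)*3178 = ((41/5)*(-3) + 1)*3178 = (-123/5 + 1)*3178 = -118/5*3178 = -375004/5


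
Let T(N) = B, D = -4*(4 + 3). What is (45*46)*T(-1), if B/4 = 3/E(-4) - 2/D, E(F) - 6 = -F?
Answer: 21528/7 ≈ 3075.4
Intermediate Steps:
E(F) = 6 - F
D = -28 (D = -4*7 = -28)
B = 52/35 (B = 4*(3/(6 - 1*(-4)) - 2/(-28)) = 4*(3/(6 + 4) - 2*(-1/28)) = 4*(3/10 + 1/14) = 4*(13/35) = 52/35 ≈ 1.4857)
T(N) = 52/35
(45*46)*T(-1) = (45*46)*(52/35) = 2070*(52/35) = 21528/7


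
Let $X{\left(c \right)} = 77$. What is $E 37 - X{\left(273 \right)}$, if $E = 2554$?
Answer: $94421$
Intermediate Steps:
$E 37 - X{\left(273 \right)} = 2554 \cdot 37 - 77 = 94498 - 77 = 94421$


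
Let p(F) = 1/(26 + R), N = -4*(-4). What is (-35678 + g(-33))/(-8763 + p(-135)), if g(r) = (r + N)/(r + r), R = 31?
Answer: 44739889/10988780 ≈ 4.0714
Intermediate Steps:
N = 16
g(r) = (16 + r)/(2*r) (g(r) = (r + 16)/(r + r) = (16 + r)/((2*r)) = (16 + r)*(1/(2*r)) = (16 + r)/(2*r))
p(F) = 1/57 (p(F) = 1/(26 + 31) = 1/57)
(-35678 + g(-33))/(-8763 + p(-135)) = (-35678 + (½)*(16 - 33)/(-33))/(-8763 + 1/57) = (-35678 + (½)*(-1/33)*(-17))/(-499490/57) = (-35678 + 17/66)*(-57/499490) = -2354731/66*(-57/499490) = 44739889/10988780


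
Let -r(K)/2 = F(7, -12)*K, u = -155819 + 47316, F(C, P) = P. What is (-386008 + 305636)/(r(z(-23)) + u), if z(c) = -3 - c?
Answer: 80372/108023 ≈ 0.74403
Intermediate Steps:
u = -108503
r(K) = 24*K (r(K) = -(-24)*K = 24*K)
(-386008 + 305636)/(r(z(-23)) + u) = (-386008 + 305636)/(24*(-3 - 1*(-23)) - 108503) = -80372/(24*(-3 + 23) - 108503) = -80372/(24*20 - 108503) = -80372/(480 - 108503) = -80372/(-108023) = -80372*(-1/108023) = 80372/108023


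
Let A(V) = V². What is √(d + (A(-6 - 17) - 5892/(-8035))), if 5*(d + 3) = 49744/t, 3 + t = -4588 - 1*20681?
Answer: 2*√1046627324683395/2820285 ≈ 22.942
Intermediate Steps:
t = -25272 (t = -3 + (-4588 - 1*20681) = -3 + (-4588 - 20681) = -3 - 25269 = -25272)
d = -53603/15795 (d = -3 + (49744/(-25272))/5 = -3 + (49744*(-1/25272))/5 = -3 + (⅕)*(-6218/3159) = -3 - 6218/15795 = -53603/15795 ≈ -3.3937)
√(d + (A(-6 - 17) - 5892/(-8035))) = √(-53603/15795 + ((-6 - 17)² - 5892/(-8035))) = √(-53603/15795 + ((-23)² - 5892*(-1)/8035)) = √(-53603/15795 + (529 - 1*(-5892/8035))) = √(-53603/15795 + (529 + 5892/8035)) = √(-53603/15795 + 4256407/8035) = √(13359849692/25382565) = 2*√1046627324683395/2820285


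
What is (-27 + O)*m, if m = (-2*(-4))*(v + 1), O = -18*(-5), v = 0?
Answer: 504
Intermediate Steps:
O = 90
m = 8 (m = (-2*(-4))*(0 + 1) = 8*1 = 8)
(-27 + O)*m = (-27 + 90)*8 = 63*8 = 504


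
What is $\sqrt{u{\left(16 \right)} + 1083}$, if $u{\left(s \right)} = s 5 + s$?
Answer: $3 \sqrt{131} \approx 34.337$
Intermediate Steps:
$u{\left(s \right)} = 6 s$ ($u{\left(s \right)} = 5 s + s = 6 s$)
$\sqrt{u{\left(16 \right)} + 1083} = \sqrt{6 \cdot 16 + 1083} = \sqrt{96 + 1083} = \sqrt{1179} = 3 \sqrt{131}$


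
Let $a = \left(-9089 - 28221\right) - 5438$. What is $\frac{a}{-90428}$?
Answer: $\frac{10687}{22607} \approx 0.47273$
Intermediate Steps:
$a = -42748$ ($a = -37310 - 5438 = -42748$)
$\frac{a}{-90428} = - \frac{42748}{-90428} = \left(-42748\right) \left(- \frac{1}{90428}\right) = \frac{10687}{22607}$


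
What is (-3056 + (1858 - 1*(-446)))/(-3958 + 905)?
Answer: 752/3053 ≈ 0.24632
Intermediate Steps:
(-3056 + (1858 - 1*(-446)))/(-3958 + 905) = (-3056 + (1858 + 446))/(-3053) = (-3056 + 2304)*(-1/3053) = -752*(-1/3053) = 752/3053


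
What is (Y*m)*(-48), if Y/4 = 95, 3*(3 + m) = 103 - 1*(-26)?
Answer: -729600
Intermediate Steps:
m = 40 (m = -3 + (103 - 1*(-26))/3 = -3 + (103 + 26)/3 = -3 + (1/3)*129 = -3 + 43 = 40)
Y = 380 (Y = 4*95 = 380)
(Y*m)*(-48) = (380*40)*(-48) = 15200*(-48) = -729600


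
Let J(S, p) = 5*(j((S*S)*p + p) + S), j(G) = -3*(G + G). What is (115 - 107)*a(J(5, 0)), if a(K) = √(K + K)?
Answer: 40*√2 ≈ 56.569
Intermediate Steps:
j(G) = -6*G
J(S, p) = -30*p + 5*S - 30*p*S² (J(S, p) = 5*(-6*((S*S)*p + p) + S) = 5*(-6*(S²*p + p) + S) = 5*(-6*(p*S² + p) + S) = 5*(-6*(p + p*S²) + S) = 5*((-6*p - 6*p*S²) + S) = 5*(S - 6*p - 6*p*S²) = -30*p + 5*S - 30*p*S²)
a(K) = √2*√K (a(K) = √(2*K) = √2*√K)
(115 - 107)*a(J(5, 0)) = (115 - 107)*(√2*√(5*5 - 30*0*(1 + 5²))) = 8*(√2*√(25 - 30*0*(1 + 25))) = 8*(√2*√(25 - 30*0*26)) = 8*(√2*√(25 + 0)) = 8*(√2*√25) = 8*(√2*5) = 8*(5*√2) = 40*√2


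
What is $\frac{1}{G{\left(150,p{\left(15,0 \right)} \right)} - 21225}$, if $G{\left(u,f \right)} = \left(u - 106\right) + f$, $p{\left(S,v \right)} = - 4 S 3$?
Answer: $- \frac{1}{21361} \approx -4.6814 \cdot 10^{-5}$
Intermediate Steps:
$p{\left(S,v \right)} = - 12 S$
$G{\left(u,f \right)} = -106 + f + u$ ($G{\left(u,f \right)} = \left(-106 + u\right) + f = -106 + f + u$)
$\frac{1}{G{\left(150,p{\left(15,0 \right)} \right)} - 21225} = \frac{1}{\left(-106 - 180 + 150\right) - 21225} = \frac{1}{-136 - 21225} = \frac{1}{-21361} = - \frac{1}{21361}$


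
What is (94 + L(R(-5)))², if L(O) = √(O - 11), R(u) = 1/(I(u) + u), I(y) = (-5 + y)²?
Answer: 838376/95 + 1128*I*√2755/95 ≈ 8825.0 + 623.23*I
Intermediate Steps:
R(u) = 1/(u + (-5 + u)²) (R(u) = 1/((-5 + u)² + u) = 1/(u + (-5 + u)²))
L(O) = √(-11 + O)
(94 + L(R(-5)))² = (94 + √(-11 + 1/(-5 + (-5 - 5)²)))² = (94 + √(-11 + 1/(-5 + (-10)²)))² = (94 + √(-11 + 1/(-5 + 100)))² = (94 + √(-11 + 1/95))² = (94 + √(-1044/95))² = (94 + 6*I*√2755/95)²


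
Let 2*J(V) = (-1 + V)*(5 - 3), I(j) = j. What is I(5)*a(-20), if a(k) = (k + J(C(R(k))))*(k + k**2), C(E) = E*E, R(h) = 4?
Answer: -9500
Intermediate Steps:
C(E) = E**2
J(V) = -1 + V (J(V) = ((-1 + V)*(5 - 3))/2 = ((-1 + V)*2)/2 = (-2 + 2*V)/2 = -1 + V)
a(k) = (15 + k)*(k + k**2) (a(k) = (k + (-1 + 4**2))*(k + k**2) = (k + (-1 + 16))*(k + k**2) = (k + 15)*(k + k**2) = (15 + k)*(k + k**2))
I(5)*a(-20) = 5*(-20*(15 + (-20)**2 + 16*(-20))) = 5*(-20*(15 + 400 - 320)) = 5*(-20*95) = 5*(-1900) = -9500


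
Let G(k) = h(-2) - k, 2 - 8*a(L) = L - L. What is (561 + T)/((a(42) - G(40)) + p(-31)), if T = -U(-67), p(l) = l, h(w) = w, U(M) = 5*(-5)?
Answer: 2344/45 ≈ 52.089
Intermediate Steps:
U(M) = -25
a(L) = ¼ (a(L) = ¼ - (L - L)/8 = ¼ - ⅛*0 = ¼ + 0 = ¼)
G(k) = -2 - k
T = 25 (T = -1*(-25) = 25)
(561 + T)/((a(42) - G(40)) + p(-31)) = (561 + 25)/((¼ - (-2 - 1*40)) - 31) = 586/((¼ - (-2 - 40)) - 31) = 586/((¼ - 1*(-42)) - 31) = 586/((¼ + 42) - 31) = 586/(169/4 - 31) = 586/(45/4) = 586*(4/45) = 2344/45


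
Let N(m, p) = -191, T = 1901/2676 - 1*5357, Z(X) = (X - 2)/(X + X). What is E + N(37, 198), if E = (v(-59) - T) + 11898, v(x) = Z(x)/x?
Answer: 158947122985/9315156 ≈ 17063.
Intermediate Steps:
Z(X) = (-2 + X)/(2*X) (Z(X) = (-2 + X)/((2*X)) = (-2 + X)*(1/(2*X)) = (-2 + X)/(2*X))
v(x) = (-2 + x)/(2*x²) (v(x) = ((-2 + x)/(2*x))/x = (-2 + x)/(2*x²))
T = -14333431/2676 (T = 1901*(1/2676) - 5357 = 1901/2676 - 5357 = -14333431/2676 ≈ -5356.3)
E = 160726317781/9315156 (E = ((½)*(-2 - 59)/(-59)² - 1*(-14333431/2676)) + 11898 = ((½)*(1/3481)*(-61) + 14333431/2676) + 11898 = (-61/6962 + 14333431/2676) + 11898 = 49894591693/9315156 + 11898 = 160726317781/9315156 ≈ 17254.)
E + N(37, 198) = 160726317781/9315156 - 191 = 158947122985/9315156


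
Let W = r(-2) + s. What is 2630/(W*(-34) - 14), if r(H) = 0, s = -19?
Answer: 1315/316 ≈ 4.1614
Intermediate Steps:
W = -19 (W = 0 - 19 = -19)
2630/(W*(-34) - 14) = 2630/(-19*(-34) - 14) = 2630/(646 - 14) = 2630/632 = 2630*(1/632) = 1315/316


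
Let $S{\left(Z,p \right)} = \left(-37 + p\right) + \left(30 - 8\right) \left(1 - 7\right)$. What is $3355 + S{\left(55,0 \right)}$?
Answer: $3186$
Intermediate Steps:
$S{\left(Z,p \right)} = -169 + p$ ($S{\left(Z,p \right)} = \left(-37 + p\right) + 22 \left(-6\right) = \left(-37 + p\right) - 132 = -169 + p$)
$3355 + S{\left(55,0 \right)} = 3355 + \left(-169 + 0\right) = 3355 - 169 = 3186$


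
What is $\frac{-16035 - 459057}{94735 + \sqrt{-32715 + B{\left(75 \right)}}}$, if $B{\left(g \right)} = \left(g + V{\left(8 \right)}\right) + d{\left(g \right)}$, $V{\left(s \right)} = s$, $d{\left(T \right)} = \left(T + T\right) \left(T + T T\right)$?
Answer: $- \frac{45007840620}{8973897857} + \frac{1900368 \sqrt{51398}}{8973897857} \approx -4.9674$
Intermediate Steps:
$d{\left(T \right)} = 2 T \left(T + T^{2}\right)$
$B{\left(g \right)} = 8 + g + 2 g^{2} \left(1 + g\right)$ ($B{\left(g \right)} = \left(g + 8\right) + 2 g^{2} \left(1 + g\right) = \left(8 + g\right) + 2 g^{2} \left(1 + g\right) = 8 + g + 2 g^{2} \left(1 + g\right)$)
$\frac{-16035 - 459057}{94735 + \sqrt{-32715 + B{\left(75 \right)}}} = \frac{-16035 - 459057}{94735 + \sqrt{-32715 + \left(8 + 75 + 2 \cdot 75^{2} \left(1 + 75\right)\right)}} = - \frac{475092}{94735 + \sqrt{-32715 + \left(8 + 75 + 2 \cdot 5625 \cdot 76\right)}} = - \frac{475092}{94735 + \sqrt{-32715 + \left(8 + 75 + 855000\right)}} = - \frac{475092}{94735 + \sqrt{-32715 + 855083}} = - \frac{475092}{94735 + \sqrt{822368}} = - \frac{475092}{94735 + 4 \sqrt{51398}}$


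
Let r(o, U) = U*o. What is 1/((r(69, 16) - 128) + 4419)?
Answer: 1/5395 ≈ 0.00018536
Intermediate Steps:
1/((r(69, 16) - 128) + 4419) = 1/((16*69 - 128) + 4419) = 1/((1104 - 128) + 4419) = 1/(976 + 4419) = 1/5395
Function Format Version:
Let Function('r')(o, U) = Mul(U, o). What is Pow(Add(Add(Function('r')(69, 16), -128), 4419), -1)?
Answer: Rational(1, 5395) ≈ 0.00018536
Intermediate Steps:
Pow(Add(Add(Function('r')(69, 16), -128), 4419), -1) = Pow(Add(Add(Mul(16, 69), -128), 4419), -1) = Pow(Add(Add(1104, -128), 4419), -1) = Pow(Add(976, 4419), -1) = Pow(5395, -1) = Rational(1, 5395)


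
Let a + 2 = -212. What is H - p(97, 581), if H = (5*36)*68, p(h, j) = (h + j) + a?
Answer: 11776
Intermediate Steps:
a = -214 (a = -2 - 212 = -214)
p(h, j) = -214 + h + j (p(h, j) = (h + j) - 214 = -214 + h + j)
H = 12240 (H = 180*68 = 12240)
H - p(97, 581) = 12240 - (-214 + 97 + 581) = 12240 - 1*464 = 12240 - 464 = 11776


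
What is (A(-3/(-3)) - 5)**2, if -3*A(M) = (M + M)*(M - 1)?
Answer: 25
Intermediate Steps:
A(M) = -2*M*(-1 + M)/3 (A(M) = -(M + M)*(M - 1)/3 = -2*M*(-1 + M)/3)
(A(-3/(-3)) - 5)**2 = (2*(-3/(-3))*(1 - (-3)/(-3))/3 - 5)**2 = (2*(-3*(-1/3))*(1 - (-3)*(-1)/3)/3 - 5)**2 = ((2/3)*1*(1 - 1*1) - 5)**2 = ((2/3)*1*(1 - 1) - 5)**2 = ((2/3)*1*0 - 5)**2 = (0 - 5)**2 = (-5)**2 = 25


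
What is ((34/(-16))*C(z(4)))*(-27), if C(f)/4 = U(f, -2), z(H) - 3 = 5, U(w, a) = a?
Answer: -459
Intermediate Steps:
z(H) = 8 (z(H) = 3 + 5 = 8)
C(f) = -8 (C(f) = 4*(-2) = -8)
((34/(-16))*C(z(4)))*(-27) = ((34/(-16))*(-8))*(-27) = ((34*(-1/16))*(-8))*(-27) = -17/8*(-8)*(-27) = 17*(-27) = -459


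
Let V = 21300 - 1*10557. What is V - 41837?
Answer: -31094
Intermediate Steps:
V = 10743 (V = 21300 - 10557 = 10743)
V - 41837 = 10743 - 41837 = -31094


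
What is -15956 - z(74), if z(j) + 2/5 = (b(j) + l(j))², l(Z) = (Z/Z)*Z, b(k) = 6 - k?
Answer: -79958/5 ≈ -15992.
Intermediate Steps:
l(Z) = Z (l(Z) = 1*Z = Z)
z(j) = 178/5 (z(j) = -⅖ + ((6 - j) + j)² = -⅖ + 6² = -⅖ + 36 = 178/5)
-15956 - z(74) = -15956 - 1*178/5 = -15956 - 178/5 = -79958/5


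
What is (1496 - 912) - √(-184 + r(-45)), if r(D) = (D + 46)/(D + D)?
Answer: 584 - I*√165610/30 ≈ 584.0 - 13.565*I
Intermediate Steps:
r(D) = (46 + D)/(2*D) (r(D) = (46 + D)/((2*D)) = (46 + D)*(1/(2*D)) = (46 + D)/(2*D))
(1496 - 912) - √(-184 + r(-45)) = (1496 - 912) - √(-184 + (½)*(46 - 45)/(-45)) = 584 - √(-184 + (½)*(-1/45)*1) = 584 - √(-184 - 1/90) = 584 - √(-16561/90) = 584 - I*√165610/30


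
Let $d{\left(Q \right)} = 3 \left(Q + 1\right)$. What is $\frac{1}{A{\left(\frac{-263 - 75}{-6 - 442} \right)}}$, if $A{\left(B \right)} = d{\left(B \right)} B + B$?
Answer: $\frac{50176}{237107} \approx 0.21162$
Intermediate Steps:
$d{\left(Q \right)} = 3 + 3 Q$ ($d{\left(Q \right)} = 3 \left(1 + Q\right) = 3 + 3 Q$)
$A{\left(B \right)} = B + B \left(3 + 3 B\right)$ ($A{\left(B \right)} = \left(3 + 3 B\right) B + B = B \left(3 + 3 B\right) + B = B + B \left(3 + 3 B\right)$)
$\frac{1}{A{\left(\frac{-263 - 75}{-6 - 442} \right)}} = \frac{1}{\frac{-263 - 75}{-6 - 442} \left(4 + 3 \frac{-263 - 75}{-6 - 442}\right)} = \frac{1}{- \frac{338}{-448} \left(4 + 3 \left(- \frac{338}{-448}\right)\right)} = \frac{1}{\left(-338\right) \left(- \frac{1}{448}\right) \left(4 + 3 \left(\left(-338\right) \left(- \frac{1}{448}\right)\right)\right)} = \frac{1}{\frac{169}{224} \left(4 + 3 \cdot \frac{169}{224}\right)} = \frac{1}{\frac{169}{224} \left(4 + \frac{507}{224}\right)} = \frac{1}{\frac{169}{224} \cdot \frac{1403}{224}} = \frac{1}{\frac{237107}{50176}} = \frac{50176}{237107}$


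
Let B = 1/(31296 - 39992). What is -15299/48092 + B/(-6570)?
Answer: -218518358797/686906692560 ≈ -0.31812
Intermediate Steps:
B = -1/8696 (B = 1/(-8696) = -1/8696 ≈ -0.00011500)
-15299/48092 + B/(-6570) = -15299/48092 - 1/8696/(-6570) = -15299*1/48092 - 1/8696*(-1/6570) = -15299/48092 + 1/57132720 = -218518358797/686906692560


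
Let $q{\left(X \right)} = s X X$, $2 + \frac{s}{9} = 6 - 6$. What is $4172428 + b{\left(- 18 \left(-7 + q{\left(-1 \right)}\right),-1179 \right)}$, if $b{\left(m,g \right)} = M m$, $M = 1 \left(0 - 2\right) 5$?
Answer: $4167928$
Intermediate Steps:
$s = -18$ ($s = -18 + 9 \left(6 - 6\right) = -18 + 9 \cdot 0 = -18 + 0 = -18$)
$q{\left(X \right)} = - 18 X^{2}$ ($q{\left(X \right)} = - 18 X X = - 18 X^{2}$)
$M = -10$ ($M = 1 \left(\left(-2\right) 5\right) = 1 \left(-10\right) = -10$)
$b{\left(m,g \right)} = - 10 m$
$4172428 + b{\left(- 18 \left(-7 + q{\left(-1 \right)}\right),-1179 \right)} = 4172428 - 10 \left(- 18 \left(-7 - 18 \left(-1\right)^{2}\right)\right) = 4172428 - 10 \left(- 18 \left(-7 - 18\right)\right) = 4172428 - 10 \left(\left(-18\right) \left(-25\right)\right) = 4172428 - 4500 = 4167928$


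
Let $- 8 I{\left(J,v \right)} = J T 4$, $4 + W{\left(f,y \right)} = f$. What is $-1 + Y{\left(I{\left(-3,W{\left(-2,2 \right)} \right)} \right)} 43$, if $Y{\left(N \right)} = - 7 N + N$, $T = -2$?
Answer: $773$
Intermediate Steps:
$W{\left(f,y \right)} = -4 + f$
$I{\left(J,v \right)} = J$ ($I{\left(J,v \right)} = - \frac{J \left(-2\right) 4}{8} = - \frac{- 2 J 4}{8} = - \frac{\left(-8\right) J}{8} = J$)
$Y{\left(N \right)} = - 6 N$
$-1 + Y{\left(I{\left(-3,W{\left(-2,2 \right)} \right)} \right)} 43 = -1 + \left(-6\right) \left(-3\right) 43 = -1 + 18 \cdot 43 = -1 + 774 = 773$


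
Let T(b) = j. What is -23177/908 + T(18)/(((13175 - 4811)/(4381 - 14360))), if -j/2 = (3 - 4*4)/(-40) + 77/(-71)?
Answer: -1445170971/52863760 ≈ -27.338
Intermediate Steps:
j = 2157/1420 (j = -2*((3 - 4*4)/(-40) + 77/(-71)) = -2*((3 - 16)*(-1/40) + 77*(-1/71)) = -2*(-13*(-1/40) - 77/71) = -2*(13/40 - 77/71) = -2*(-2157/2840) = 2157/1420 ≈ 1.5190)
T(b) = 2157/1420
-23177/908 + T(18)/(((13175 - 4811)/(4381 - 14360))) = -23177/908 + 2157/(1420*(((13175 - 4811)/(4381 - 14360)))) = -23177*1/908 + 2157/(1420*((8364/(-9979)))) = -23177/908 + 2157/(1420*((8364*(-1/9979)))) = -23177/908 + 2157/(1420*(-492/587)) = -23177/908 + (2157/1420)*(-587/492) = -23177/908 - 422053/232880 = -1445170971/52863760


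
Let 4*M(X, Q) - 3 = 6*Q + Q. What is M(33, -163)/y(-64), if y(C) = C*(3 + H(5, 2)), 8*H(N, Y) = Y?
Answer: 569/416 ≈ 1.3678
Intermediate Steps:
H(N, Y) = Y/8
M(X, Q) = 3/4 + 7*Q/4 (M(X, Q) = 3/4 + (6*Q + Q)/4 = 3/4 + (7*Q)/4 = 3/4 + 7*Q/4)
y(C) = 13*C/4 (y(C) = C*(3 + (1/8)*2) = C*(3 + 1/4) = C*(13/4) = 13*C/4)
M(33, -163)/y(-64) = (3/4 + (7/4)*(-163))/(((13/4)*(-64))) = (3/4 - 1141/4)/(-208) = -569/2*(-1/208) = 569/416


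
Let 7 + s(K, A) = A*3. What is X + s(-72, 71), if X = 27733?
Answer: 27939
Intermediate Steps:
s(K, A) = -7 + 3*A (s(K, A) = -7 + A*3 = -7 + 3*A)
X + s(-72, 71) = 27733 + (-7 + 3*71) = 27733 + (-7 + 213) = 27733 + 206 = 27939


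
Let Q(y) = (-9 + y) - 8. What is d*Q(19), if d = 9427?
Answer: 18854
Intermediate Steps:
Q(y) = -17 + y
d*Q(19) = 9427*(-17 + 19) = 9427*2 = 18854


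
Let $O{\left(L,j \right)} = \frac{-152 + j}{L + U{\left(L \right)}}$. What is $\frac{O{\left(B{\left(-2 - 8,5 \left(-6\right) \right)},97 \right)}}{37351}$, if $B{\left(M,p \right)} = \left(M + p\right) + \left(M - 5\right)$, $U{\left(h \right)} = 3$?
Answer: $\frac{55}{1942252} \approx 2.8318 \cdot 10^{-5}$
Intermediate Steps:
$B{\left(M,p \right)} = -5 + p + 2 M$ ($B{\left(M,p \right)} = \left(M + p\right) + \left(-5 + M\right) = -5 + p + 2 M$)
$O{\left(L,j \right)} = \frac{-152 + j}{3 + L}$ ($O{\left(L,j \right)} = \frac{-152 + j}{L + 3} = \frac{-152 + j}{3 + L}$)
$\frac{O{\left(B{\left(-2 - 8,5 \left(-6\right) \right)},97 \right)}}{37351} = \frac{\frac{1}{3 + \left(-5 + 5 \left(-6\right) + 2 \left(-2 - 8\right)\right)} \left(-152 + 97\right)}{37351} = \frac{1}{3 - \left(35 - 2 \left(-2 - 8\right)\right)} \left(-55\right) \frac{1}{37351} = \frac{1}{3 - 55} \left(-55\right) \frac{1}{37351} = \frac{1}{-52} \left(-55\right) \frac{1}{37351} = \left(- \frac{1}{52}\right) \left(-55\right) \frac{1}{37351} = \frac{55}{52} \cdot \frac{1}{37351} = \frac{55}{1942252}$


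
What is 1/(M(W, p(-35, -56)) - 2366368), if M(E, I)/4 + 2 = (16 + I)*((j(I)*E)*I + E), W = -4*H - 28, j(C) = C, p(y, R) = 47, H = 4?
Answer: -1/26870856 ≈ -3.7215e-8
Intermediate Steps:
W = -44 (W = -4*4 - 28 = -16 - 28 = -44)
M(E, I) = -8 + 4*(16 + I)*(E + E*I²) (M(E, I) = -8 + 4*((16 + I)*((I*E)*I + E)) = -8 + 4*((16 + I)*((E*I)*I + E)) = -8 + 4*((16 + I)*(E*I² + E)) = -8 + 4*((16 + I)*(E + E*I²)) = -8 + 4*(16 + I)*(E + E*I²))
1/(M(W, p(-35, -56)) - 2366368) = 1/((-8 + 64*(-44) + 4*(-44)*47 + 4*(-44)*47³ + 64*(-44)*47²) - 2366368) = 1/((-8 - 2816 - 8272 + 4*(-44)*103823 + 64*(-44)*2209) - 2366368) = 1/((-8 - 2816 - 8272 - 18272848 - 6220544) - 2366368) = 1/(-24504488 - 2366368) = 1/(-26870856) = -1/26870856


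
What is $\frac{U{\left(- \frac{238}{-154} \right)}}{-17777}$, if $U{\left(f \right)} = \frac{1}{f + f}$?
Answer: $- \frac{11}{604418} \approx -1.8199 \cdot 10^{-5}$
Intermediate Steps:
$U{\left(f \right)} = \frac{1}{2 f}$
$\frac{U{\left(- \frac{238}{-154} \right)}}{-17777} = \frac{\frac{1}{2} \frac{1}{\left(-238\right) \frac{1}{-154}}}{-17777} = \frac{1}{2 \left(\left(-238\right) \left(- \frac{1}{154}\right)\right)} \left(- \frac{1}{17777}\right) = \frac{1}{2 \cdot \frac{17}{11}} \left(- \frac{1}{17777}\right) = \frac{1}{2} \cdot \frac{11}{17} \left(- \frac{1}{17777}\right) = \frac{11}{34} \left(- \frac{1}{17777}\right) = - \frac{11}{604418}$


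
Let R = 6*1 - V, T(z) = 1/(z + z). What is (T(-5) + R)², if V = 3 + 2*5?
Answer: 5041/100 ≈ 50.410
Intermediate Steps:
T(z) = 1/(2*z)
V = 13 (V = 3 + 10 = 13)
R = -7 (R = 6*1 - 1*13 = 6 - 13 = -7)
(T(-5) + R)² = ((½)/(-5) - 7)² = ((½)*(-⅕) - 7)² = (-⅒ - 7)² = (-71/10)² = 5041/100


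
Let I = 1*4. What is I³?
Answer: 64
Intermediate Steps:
I = 4
I³ = 4³ = 64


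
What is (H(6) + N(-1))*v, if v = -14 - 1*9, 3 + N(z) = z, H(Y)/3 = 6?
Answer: -322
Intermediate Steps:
H(Y) = 18 (H(Y) = 3*6 = 18)
N(z) = -3 + z
v = -23 (v = -14 - 9 = -23)
(H(6) + N(-1))*v = (18 + (-3 - 1))*(-23) = (18 - 4)*(-23) = 14*(-23) = -322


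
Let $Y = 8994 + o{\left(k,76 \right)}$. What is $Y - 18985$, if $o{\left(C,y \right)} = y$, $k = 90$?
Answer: $-9915$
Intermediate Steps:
$Y = 9070$ ($Y = 8994 + 76 = 9070$)
$Y - 18985 = 9070 - 18985 = -9915$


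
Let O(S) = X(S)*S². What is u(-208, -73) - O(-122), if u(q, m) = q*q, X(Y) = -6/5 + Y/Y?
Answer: 231204/5 ≈ 46241.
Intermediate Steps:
X(Y) = -⅕ (X(Y) = -6*⅕ + 1 = -6/5 + 1 = -⅕)
O(S) = -S²/5
u(q, m) = q²
u(-208, -73) - O(-122) = (-208)² - (-1)*(-122)²/5 = 43264 - (-1)*14884/5 = 43264 - 1*(-14884/5) = 43264 + 14884/5 = 231204/5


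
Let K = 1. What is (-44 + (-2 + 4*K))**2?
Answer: 1764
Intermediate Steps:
(-44 + (-2 + 4*K))**2 = (-44 + (-2 + 4*1))**2 = (-44 + (-2 + 4))**2 = (-44 + 2)**2 = (-42)**2 = 1764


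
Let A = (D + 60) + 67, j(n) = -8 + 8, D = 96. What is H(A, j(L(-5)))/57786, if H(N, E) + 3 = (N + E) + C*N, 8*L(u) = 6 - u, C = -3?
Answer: -449/57786 ≈ -0.0077700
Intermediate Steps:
L(u) = ¾ - u/8 (L(u) = (6 - u)/8 = ¾ - u/8)
j(n) = 0
A = 223 (A = (96 + 60) + 67 = 156 + 67 = 223)
H(N, E) = -3 + E - 2*N (H(N, E) = -3 + ((N + E) - 3*N) = -3 + ((E + N) - 3*N) = -3 + (E - 2*N) = -3 + E - 2*N)
H(A, j(L(-5)))/57786 = (-3 + 0 - 2*223)/57786 = (-3 + 0 - 446)*(1/57786) = -449*1/57786 = -449/57786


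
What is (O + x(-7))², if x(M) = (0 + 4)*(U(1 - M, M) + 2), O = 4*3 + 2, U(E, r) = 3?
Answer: 1156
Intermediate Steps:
O = 14 (O = 12 + 2 = 14)
x(M) = 20 (x(M) = (0 + 4)*(3 + 2) = 4*5 = 20)
(O + x(-7))² = (14 + 20)² = 34² = 1156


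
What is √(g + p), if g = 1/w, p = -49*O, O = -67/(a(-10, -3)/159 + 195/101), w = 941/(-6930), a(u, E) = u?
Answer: √28457578536913785/4032185 ≈ 41.837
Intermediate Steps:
w = -941/6930 (w = 941*(-1/6930) = -941/6930 ≈ -0.13579)
O = -1075953/29995 (O = -67/(-10/159 + 195/101) = -67/29995/16059 = -67*16059/29995 = -1075953/29995 ≈ -35.871)
p = 7531671/4285 (p = -49*(-1075953/29995) = 7531671/4285 ≈ 1757.7)
g = -6930/941 (g = 1/(-941/6930) = -6930/941 ≈ -7.3645)
√(g + p) = √(-6930/941 + 7531671/4285) = √(7057607361/4032185) = √28457578536913785/4032185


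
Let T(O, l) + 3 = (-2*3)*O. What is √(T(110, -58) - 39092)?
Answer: I*√39755 ≈ 199.39*I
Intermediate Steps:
T(O, l) = -3 - 6*O (T(O, l) = -3 + (-2*3)*O = -3 - 6*O)
√(T(110, -58) - 39092) = √((-3 - 6*110) - 39092) = √((-3 - 660) - 39092) = √(-663 - 39092) = √(-39755) = I*√39755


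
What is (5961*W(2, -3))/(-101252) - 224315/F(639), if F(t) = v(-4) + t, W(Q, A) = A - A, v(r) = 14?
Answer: -224315/653 ≈ -343.51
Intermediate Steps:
W(Q, A) = 0
F(t) = 14 + t
(5961*W(2, -3))/(-101252) - 224315/F(639) = (5961*0)/(-101252) - 224315/(14 + 639) = 0*(-1/101252) - 224315/653 = 0 - 224315*1/653 = 0 - 224315/653 = -224315/653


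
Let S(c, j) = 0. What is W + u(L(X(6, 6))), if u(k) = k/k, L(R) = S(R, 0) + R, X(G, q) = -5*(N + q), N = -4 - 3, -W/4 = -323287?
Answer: 1293149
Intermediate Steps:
W = 1293148 (W = -4*(-323287) = 1293148)
N = -7
X(G, q) = 35 - 5*q (X(G, q) = -5*(-7 + q) = 35 - 5*q)
L(R) = R (L(R) = 0 + R = R)
u(k) = 1
W + u(L(X(6, 6))) = 1293148 + 1 = 1293149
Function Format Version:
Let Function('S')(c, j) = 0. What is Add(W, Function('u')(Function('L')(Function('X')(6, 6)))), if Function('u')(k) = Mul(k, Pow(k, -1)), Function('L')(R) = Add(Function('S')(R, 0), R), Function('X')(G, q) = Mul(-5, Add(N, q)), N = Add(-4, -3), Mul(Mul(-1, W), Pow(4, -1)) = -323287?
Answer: 1293149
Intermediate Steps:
W = 1293148 (W = Mul(-4, -323287) = 1293148)
N = -7
Function('X')(G, q) = Add(35, Mul(-5, q)) (Function('X')(G, q) = Mul(-5, Add(-7, q)) = Add(35, Mul(-5, q)))
Function('L')(R) = R (Function('L')(R) = Add(0, R) = R)
Function('u')(k) = 1
Add(W, Function('u')(Function('L')(Function('X')(6, 6)))) = Add(1293148, 1) = 1293149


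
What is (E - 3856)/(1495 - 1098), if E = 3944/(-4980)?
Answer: -4801706/494265 ≈ -9.7148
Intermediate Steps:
E = -986/1245 (E = 3944*(-1/4980) = -986/1245 ≈ -0.79197)
(E - 3856)/(1495 - 1098) = (-986/1245 - 3856)/(1495 - 1098) = -4801706/1245/397 = -4801706/1245*1/397 = -4801706/494265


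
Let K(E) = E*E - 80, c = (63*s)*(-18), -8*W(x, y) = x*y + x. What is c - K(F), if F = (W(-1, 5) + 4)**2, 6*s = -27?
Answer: 1196527/256 ≈ 4673.9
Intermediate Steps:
s = -9/2 (s = (1/6)*(-27) = -9/2 ≈ -4.5000)
W(x, y) = -x/8 - x*y/8 (W(x, y) = -(x*y + x)/8 = -(x + x*y)/8 = -x/8 - x*y/8)
c = 5103 (c = (63*(-9/2))*(-18) = -567/2*(-18) = 5103)
F = 361/16 (F = (-1/8*(-1)*(1 + 5) + 4)**2 = (-1/8*(-1)*6 + 4)**2 = (3/4 + 4)**2 = (19/4)**2 = 361/16 ≈ 22.563)
K(E) = -80 + E**2 (K(E) = E**2 - 80 = -80 + E**2)
c - K(F) = 5103 - (-80 + (361/16)**2) = 5103 - (-80 + 130321/256) = 5103 - 1*109841/256 = 5103 - 109841/256 = 1196527/256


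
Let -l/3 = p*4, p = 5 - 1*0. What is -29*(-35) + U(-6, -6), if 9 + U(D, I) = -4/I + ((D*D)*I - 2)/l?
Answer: 10103/10 ≈ 1010.3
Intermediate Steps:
p = 5 (p = 5 + 0 = 5)
l = -60 (l = -15*4 = -3*20 = -60)
U(D, I) = -269/30 - 4/I - I*D²/60 (U(D, I) = -9 + (-4/I + ((D*D)*I - 2)/(-60)) = -9 + (-4/I + (D²*I - 2)*(-1/60)) = -9 + (-4/I + (I*D² - 2)*(-1/60)) = -9 + (-4/I + (-2 + I*D²)*(-1/60)) = -9 + (-4/I + (1/30 - I*D²/60)) = -9 + (1/30 - 4/I - I*D²/60) = -269/30 - 4/I - I*D²/60)
-29*(-35) + U(-6, -6) = -29*(-35) + (1/60)*(-240 - 6*(-538 - 1*(-6)*(-6)²))/(-6) = 1015 + (1/60)*(-⅙)*(-240 - 6*(-538 - 1*(-6)*36)) = 1015 + (1/60)*(-⅙)*(-240 - 6*(-538 + 216)) = 1015 + (1/60)*(-⅙)*(-240 - 6*(-322)) = 1015 + (1/60)*(-⅙)*(-240 + 1932) = 1015 + (1/60)*(-⅙)*1692 = 1015 - 47/10 = 10103/10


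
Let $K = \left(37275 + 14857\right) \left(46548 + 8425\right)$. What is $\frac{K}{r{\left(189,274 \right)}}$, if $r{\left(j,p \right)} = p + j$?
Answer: $\frac{2865852436}{463} \approx 6.1897 \cdot 10^{6}$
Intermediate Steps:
$K = 2865852436$ ($K = 52132 \cdot 54973 = 2865852436$)
$r{\left(j,p \right)} = j + p$
$\frac{K}{r{\left(189,274 \right)}} = \frac{2865852436}{189 + 274} = \frac{2865852436}{463}$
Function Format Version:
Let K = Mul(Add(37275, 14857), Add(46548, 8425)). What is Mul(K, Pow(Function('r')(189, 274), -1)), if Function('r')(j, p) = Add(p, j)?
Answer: Rational(2865852436, 463) ≈ 6.1897e+6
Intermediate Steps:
K = 2865852436 (K = Mul(52132, 54973) = 2865852436)
Function('r')(j, p) = Add(j, p)
Mul(K, Pow(Function('r')(189, 274), -1)) = Mul(2865852436, Pow(Add(189, 274), -1)) = Mul(2865852436, Pow(463, -1)) = Mul(2865852436, Rational(1, 463)) = Rational(2865852436, 463)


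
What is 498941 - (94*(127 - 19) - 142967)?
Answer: 631756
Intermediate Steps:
498941 - (94*(127 - 19) - 142967) = 498941 - (94*108 - 142967) = 498941 - (10152 - 142967) = 498941 - 1*(-132815) = 498941 + 132815 = 631756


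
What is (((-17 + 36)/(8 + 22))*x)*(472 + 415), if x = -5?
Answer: -16853/6 ≈ -2808.8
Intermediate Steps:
(((-17 + 36)/(8 + 22))*x)*(472 + 415) = (((-17 + 36)/(8 + 22))*(-5))*(472 + 415) = ((19/30)*(-5))*887 = -19/6*887 = -16853/6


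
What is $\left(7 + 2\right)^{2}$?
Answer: $81$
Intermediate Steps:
$\left(7 + 2\right)^{2} = 9^{2} = 81$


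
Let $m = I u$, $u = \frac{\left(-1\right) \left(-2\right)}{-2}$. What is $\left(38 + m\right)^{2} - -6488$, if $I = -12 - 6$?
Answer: $9624$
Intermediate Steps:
$I = -18$ ($I = -12 - 6 = -18$)
$u = -1$ ($u = 2 \left(- \frac{1}{2}\right) = -1$)
$m = 18$ ($m = \left(-18\right) \left(-1\right) = 18$)
$\left(38 + m\right)^{2} - -6488 = \left(38 + 18\right)^{2} - -6488 = 56^{2} + 6488 = 3136 + 6488 = 9624$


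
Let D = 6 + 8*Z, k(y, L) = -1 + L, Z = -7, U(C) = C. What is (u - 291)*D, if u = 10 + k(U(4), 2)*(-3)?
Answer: 14200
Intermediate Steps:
D = -50 (D = 6 + 8*(-7) = 6 - 56 = -50)
u = 7 (u = 10 + (-1 + 2)*(-3) = 10 + 1*(-3) = 10 - 3 = 7)
(u - 291)*D = (7 - 291)*(-50) = -284*(-50) = 14200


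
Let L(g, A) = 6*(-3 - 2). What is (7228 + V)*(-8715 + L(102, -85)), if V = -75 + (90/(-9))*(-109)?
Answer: -72085035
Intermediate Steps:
L(g, A) = -30 (L(g, A) = 6*(-5) = -30)
V = 1015 (V = -75 + (90*(-⅑))*(-109) = -75 - 10*(-109) = -75 + 1090 = 1015)
(7228 + V)*(-8715 + L(102, -85)) = (7228 + 1015)*(-8715 - 30) = 8243*(-8745) = -72085035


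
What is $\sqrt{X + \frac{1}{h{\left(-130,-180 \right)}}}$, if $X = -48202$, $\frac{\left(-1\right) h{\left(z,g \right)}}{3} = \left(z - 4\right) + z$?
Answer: $\frac{i \sqrt{839871626}}{132} \approx 219.55 i$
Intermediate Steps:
$h{\left(z,g \right)} = 12 - 6 z$ ($h{\left(z,g \right)} = - 3 \left(\left(z - 4\right) + z\right) = - 3 \left(\left(-4 + z\right) + z\right) = - 3 \left(-4 + 2 z\right) = 12 - 6 z$)
$\sqrt{X + \frac{1}{h{\left(-130,-180 \right)}}} = \sqrt{-48202 + \frac{1}{12 - -780}} = \sqrt{-48202 + \frac{1}{12 + 780}} = \sqrt{-48202 + \frac{1}{792}} = \sqrt{- \frac{38175983}{792}} = \frac{i \sqrt{839871626}}{132}$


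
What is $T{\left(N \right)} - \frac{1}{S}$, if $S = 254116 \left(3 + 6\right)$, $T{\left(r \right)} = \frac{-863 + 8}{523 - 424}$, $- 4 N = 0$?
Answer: $- \frac{217269191}{25157484} \approx -8.6364$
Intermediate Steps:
$N = 0$ ($N = \left(- \frac{1}{4}\right) 0 = 0$)
$T{\left(r \right)} = - \frac{95}{11}$ ($T{\left(r \right)} = - \frac{855}{99} = \left(-855\right) \frac{1}{99} = - \frac{95}{11}$)
$S = 2287044$ ($S = 254116 \cdot 9 = 2287044$)
$T{\left(N \right)} - \frac{1}{S} = - \frac{95}{11} - \frac{1}{2287044} = - \frac{217269191}{25157484}$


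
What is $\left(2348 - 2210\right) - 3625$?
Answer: $-3487$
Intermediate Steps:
$\left(2348 - 2210\right) - 3625 = 138 - 3625 = -3487$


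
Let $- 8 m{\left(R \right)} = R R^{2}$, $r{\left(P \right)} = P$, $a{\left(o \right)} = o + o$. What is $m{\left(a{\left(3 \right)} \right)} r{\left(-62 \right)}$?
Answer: $1674$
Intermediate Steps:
$a{\left(o \right)} = 2 o$
$m{\left(R \right)} = - \frac{R^{3}}{8}$ ($m{\left(R \right)} = - \frac{R R^{2}}{8} = - \frac{R^{3}}{8}$)
$m{\left(a{\left(3 \right)} \right)} r{\left(-62 \right)} = - \frac{\left(2 \cdot 3\right)^{3}}{8} \left(-62\right) = - \frac{6^{3}}{8} \left(-62\right) = \left(- \frac{1}{8}\right) 216 \left(-62\right) = \left(-27\right) \left(-62\right) = 1674$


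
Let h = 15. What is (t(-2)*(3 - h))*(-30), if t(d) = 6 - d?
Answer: 2880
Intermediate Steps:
(t(-2)*(3 - h))*(-30) = ((6 - 1*(-2))*(3 - 1*15))*(-30) = ((6 + 2)*(3 - 15))*(-30) = (8*(-12))*(-30) = -96*(-30) = 2880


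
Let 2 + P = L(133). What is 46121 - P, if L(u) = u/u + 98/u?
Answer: 876304/19 ≈ 46121.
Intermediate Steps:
L(u) = 1 + 98/u
P = -5/19 (P = -2 + (98 + 133)/133 = -2 + (1/133)*231 = -2 + 33/19 = -5/19 ≈ -0.26316)
46121 - P = 46121 - 1*(-5/19) = 46121 + 5/19 = 876304/19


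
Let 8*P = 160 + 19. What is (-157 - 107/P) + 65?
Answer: -17324/179 ≈ -96.782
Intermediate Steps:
P = 179/8 (P = (160 + 19)/8 = (⅛)*179 = 179/8 ≈ 22.375)
(-157 - 107/P) + 65 = (-157 - 107/179/8) + 65 = (-157 - 107*8/179) + 65 = (-157 - 856/179) + 65 = -28959/179 + 65 = -17324/179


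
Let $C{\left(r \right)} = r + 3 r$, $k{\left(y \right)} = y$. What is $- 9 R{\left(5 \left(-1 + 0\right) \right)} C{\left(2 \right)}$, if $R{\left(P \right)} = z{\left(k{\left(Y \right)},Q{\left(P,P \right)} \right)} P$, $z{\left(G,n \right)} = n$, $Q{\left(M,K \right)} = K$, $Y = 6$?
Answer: $-1800$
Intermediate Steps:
$C{\left(r \right)} = 4 r$
$R{\left(P \right)} = P^{2}$ ($R{\left(P \right)} = P P = P^{2}$)
$- 9 R{\left(5 \left(-1 + 0\right) \right)} C{\left(2 \right)} = - 9 \left(5 \left(-1 + 0\right)\right)^{2} \cdot 4 \cdot 2 = - 9 \left(5 \left(-1\right)\right)^{2} \cdot 8 = - 9 \left(-5\right)^{2} \cdot 8 = \left(-9\right) 25 \cdot 8 = \left(-225\right) 8 = -1800$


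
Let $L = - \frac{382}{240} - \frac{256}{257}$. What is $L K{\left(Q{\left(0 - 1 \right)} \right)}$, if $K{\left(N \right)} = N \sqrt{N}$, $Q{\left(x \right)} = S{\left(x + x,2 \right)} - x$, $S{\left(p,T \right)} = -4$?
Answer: $\frac{79807 i \sqrt{3}}{10280} \approx 13.446 i$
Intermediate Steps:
$Q{\left(x \right)} = -4 - x$
$L = - \frac{79807}{30840}$ ($L = \left(-382\right) \frac{1}{240} - \frac{256}{257} = - \frac{191}{120} - \frac{256}{257} = - \frac{79807}{30840} \approx -2.5878$)
$K{\left(N \right)} = N^{\frac{3}{2}}$
$L K{\left(Q{\left(0 - 1 \right)} \right)} = - \frac{79807 \left(-4 - \left(0 - 1\right)\right)^{\frac{3}{2}}}{30840} = - \frac{79807 \left(-4 - -1\right)^{\frac{3}{2}}}{30840} = - \frac{79807 \left(-4 + 1\right)^{\frac{3}{2}}}{30840} = - \frac{79807 \left(-3\right)^{\frac{3}{2}}}{30840} = - \frac{79807 \left(- 3 i \sqrt{3}\right)}{30840} = \frac{79807 i \sqrt{3}}{10280}$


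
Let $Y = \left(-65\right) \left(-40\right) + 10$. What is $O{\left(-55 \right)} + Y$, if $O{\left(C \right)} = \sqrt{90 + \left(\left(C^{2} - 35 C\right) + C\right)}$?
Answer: $2610 + \sqrt{4985} \approx 2680.6$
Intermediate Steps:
$O{\left(C \right)} = \sqrt{90 + C^{2} - 34 C}$ ($O{\left(C \right)} = \sqrt{90 + \left(C^{2} - 34 C\right)} = \sqrt{90 + C^{2} - 34 C}$)
$Y = 2610$ ($Y = 2600 + 10 = 2610$)
$O{\left(-55 \right)} + Y = \sqrt{90 + \left(-55\right)^{2} - -1870} + 2610 = \sqrt{90 + 3025 + 1870} + 2610 = \sqrt{4985} + 2610 = 2610 + \sqrt{4985}$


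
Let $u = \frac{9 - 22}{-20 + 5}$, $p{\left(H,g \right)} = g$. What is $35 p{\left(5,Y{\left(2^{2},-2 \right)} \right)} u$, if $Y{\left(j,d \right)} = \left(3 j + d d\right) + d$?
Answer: $\frac{1274}{3} \approx 424.67$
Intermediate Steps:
$Y{\left(j,d \right)} = d + d^{2} + 3 j$ ($Y{\left(j,d \right)} = \left(3 j + d^{2}\right) + d = \left(d^{2} + 3 j\right) + d = d + d^{2} + 3 j$)
$u = \frac{13}{15}$ ($u = - \frac{13}{-15} = \left(-13\right) \left(- \frac{1}{15}\right) = \frac{13}{15} \approx 0.86667$)
$35 p{\left(5,Y{\left(2^{2},-2 \right)} \right)} u = 35 \left(-2 + \left(-2\right)^{2} + 3 \cdot 2^{2}\right) \frac{13}{15} = 35 \left(-2 + 4 + 3 \cdot 4\right) \frac{13}{15} = 35 \left(-2 + 4 + 12\right) \frac{13}{15} = 35 \cdot 14 \cdot \frac{13}{15} = 490 \cdot \frac{13}{15} = \frac{1274}{3}$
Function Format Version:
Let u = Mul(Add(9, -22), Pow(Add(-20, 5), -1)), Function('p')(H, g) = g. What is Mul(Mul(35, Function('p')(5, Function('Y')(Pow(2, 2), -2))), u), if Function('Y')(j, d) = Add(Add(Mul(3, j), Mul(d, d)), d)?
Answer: Rational(1274, 3) ≈ 424.67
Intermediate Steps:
Function('Y')(j, d) = Add(d, Pow(d, 2), Mul(3, j)) (Function('Y')(j, d) = Add(Add(Mul(3, j), Pow(d, 2)), d) = Add(Add(Pow(d, 2), Mul(3, j)), d) = Add(d, Pow(d, 2), Mul(3, j)))
u = Rational(13, 15) (u = Mul(-13, Pow(-15, -1)) = Mul(-13, Rational(-1, 15)) = Rational(13, 15) ≈ 0.86667)
Mul(Mul(35, Function('p')(5, Function('Y')(Pow(2, 2), -2))), u) = Mul(Mul(35, Add(-2, Pow(-2, 2), Mul(3, Pow(2, 2)))), Rational(13, 15)) = Mul(Mul(35, Add(-2, 4, Mul(3, 4))), Rational(13, 15)) = Mul(Mul(35, Add(-2, 4, 12)), Rational(13, 15)) = Mul(Mul(35, 14), Rational(13, 15)) = Mul(490, Rational(13, 15)) = Rational(1274, 3)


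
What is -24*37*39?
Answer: -34632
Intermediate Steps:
-24*37*39 = -888*39 = -34632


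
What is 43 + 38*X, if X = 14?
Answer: 575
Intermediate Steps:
43 + 38*X = 43 + 38*14 = 43 + 532 = 575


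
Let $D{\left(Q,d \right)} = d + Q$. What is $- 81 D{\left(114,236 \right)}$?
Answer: $-28350$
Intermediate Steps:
$D{\left(Q,d \right)} = Q + d$
$- 81 D{\left(114,236 \right)} = - 81 \left(114 + 236\right) = \left(-81\right) 350 = -28350$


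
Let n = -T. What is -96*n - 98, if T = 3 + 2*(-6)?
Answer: -962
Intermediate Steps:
T = -9 (T = 3 - 12 = -9)
n = 9 (n = -1*(-9) = 9)
-96*n - 98 = -96*9 - 98 = -864 - 98 = -962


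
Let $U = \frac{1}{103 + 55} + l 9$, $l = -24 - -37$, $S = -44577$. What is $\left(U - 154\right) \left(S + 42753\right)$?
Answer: $\frac{5330640}{79} \approx 67477.0$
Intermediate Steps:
$l = 13$ ($l = -24 + 37 = 13$)
$U = \frac{18487}{158}$ ($U = \frac{1}{103 + 55} + 13 \cdot 9 = \frac{1}{158} + 117 = \frac{18487}{158} \approx 117.01$)
$\left(U - 154\right) \left(S + 42753\right) = \left(\frac{18487}{158} - 154\right) \left(-44577 + 42753\right) = \left(- \frac{5845}{158}\right) \left(-1824\right) = \frac{5330640}{79}$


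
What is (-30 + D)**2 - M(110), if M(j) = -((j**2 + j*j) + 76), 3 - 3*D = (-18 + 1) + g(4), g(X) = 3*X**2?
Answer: 232408/9 ≈ 25823.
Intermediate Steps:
D = -28/3 (D = 1 - ((-18 + 1) + 3*4**2)/3 = 1 - (-17 + 3*16)/3 = 1 - (-17 + 48)/3 = 1 - 1/3*31 = 1 - 31/3 = -28/3 ≈ -9.3333)
M(j) = -76 - 2*j**2 (M(j) = -((j**2 + j**2) + 76) = -(2*j**2 + 76) = -(76 + 2*j**2) = -76 - 2*j**2)
(-30 + D)**2 - M(110) = (-30 - 28/3)**2 - (-76 - 2*110**2) = (-118/3)**2 - (-76 - 2*12100) = 13924/9 - (-76 - 24200) = 13924/9 - 1*(-24276) = 13924/9 + 24276 = 232408/9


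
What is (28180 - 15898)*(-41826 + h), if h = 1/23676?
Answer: -2027087551625/3946 ≈ -5.1371e+8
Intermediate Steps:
h = 1/23676 ≈ 4.2237e-5
(28180 - 15898)*(-41826 + h) = (28180 - 15898)*(-41826 + 1/23676) = 12282*(-990272375/23676) = -2027087551625/3946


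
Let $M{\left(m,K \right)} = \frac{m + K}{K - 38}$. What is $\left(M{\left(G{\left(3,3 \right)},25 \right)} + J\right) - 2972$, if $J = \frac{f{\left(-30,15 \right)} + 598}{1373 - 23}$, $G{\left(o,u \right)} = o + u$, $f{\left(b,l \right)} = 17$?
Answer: $- \frac{3479497}{1170} \approx -2973.9$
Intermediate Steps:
$M{\left(m,K \right)} = \frac{K + m}{-38 + K}$
$J = \frac{41}{90}$ ($J = \frac{17 + 598}{1373 - 23} = \frac{615}{1350} = 615 \cdot \frac{1}{1350} = \frac{41}{90} \approx 0.45556$)
$\left(M{\left(G{\left(3,3 \right)},25 \right)} + J\right) - 2972 = \left(\frac{25 + \left(3 + 3\right)}{-38 + 25} + \frac{41}{90}\right) - 2972 = \left(\frac{25 + 6}{-13} + \frac{41}{90}\right) - 2972 = \left(\left(- \frac{1}{13}\right) 31 + \frac{41}{90}\right) - 2972 = \left(- \frac{31}{13} + \frac{41}{90}\right) - 2972 = - \frac{2257}{1170} - 2972 = - \frac{3479497}{1170}$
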